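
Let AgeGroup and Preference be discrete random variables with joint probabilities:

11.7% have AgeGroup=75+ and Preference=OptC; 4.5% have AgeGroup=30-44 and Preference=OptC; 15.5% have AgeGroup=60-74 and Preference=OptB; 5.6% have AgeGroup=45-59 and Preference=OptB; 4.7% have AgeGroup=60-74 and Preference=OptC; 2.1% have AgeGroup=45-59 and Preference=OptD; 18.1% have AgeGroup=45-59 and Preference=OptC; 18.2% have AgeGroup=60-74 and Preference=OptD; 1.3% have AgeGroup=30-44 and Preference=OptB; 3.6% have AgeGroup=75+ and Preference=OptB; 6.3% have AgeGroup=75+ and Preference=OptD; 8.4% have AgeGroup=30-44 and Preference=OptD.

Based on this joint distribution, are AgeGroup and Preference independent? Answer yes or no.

P(AgeGroup=60-74) = 0.384 and P(Preference=OptC) = 0.390, so their product is 0.14976, but P(AgeGroup=60-74, Preference=OptC) = 0.047. Since these differ, AgeGroup and Preference are not independent.

no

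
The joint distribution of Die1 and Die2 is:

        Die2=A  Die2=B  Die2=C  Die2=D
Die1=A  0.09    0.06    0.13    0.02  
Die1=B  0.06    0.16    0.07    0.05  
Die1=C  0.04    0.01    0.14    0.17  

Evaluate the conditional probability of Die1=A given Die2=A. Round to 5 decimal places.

0.47368

P(Die2=A) = 0.09 + 0.06 + 0.04 = 0.19.
P(Die1=A | Die2=A) = 0.09/0.19 = 0.47368.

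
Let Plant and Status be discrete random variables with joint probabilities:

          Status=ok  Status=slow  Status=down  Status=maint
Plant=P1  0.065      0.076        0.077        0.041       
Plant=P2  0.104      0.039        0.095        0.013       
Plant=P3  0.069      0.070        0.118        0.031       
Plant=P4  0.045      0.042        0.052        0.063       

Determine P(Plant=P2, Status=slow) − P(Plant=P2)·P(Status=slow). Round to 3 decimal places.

-0.018

P(Plant=P2) = 0.104 + 0.039 + 0.095 + 0.013 = 0.251.
P(Status=slow) = 0.076 + 0.039 + 0.070 + 0.042 = 0.227.
P(Plant=P2, Status=slow) − P(Plant=P2)P(Status=slow) = 0.039 − 0.251×0.227 = -0.018.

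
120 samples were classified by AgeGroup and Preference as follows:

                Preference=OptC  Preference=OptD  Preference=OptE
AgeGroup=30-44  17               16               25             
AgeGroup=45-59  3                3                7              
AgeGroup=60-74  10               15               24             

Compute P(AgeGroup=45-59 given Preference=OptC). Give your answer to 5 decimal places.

0.10000

Total with Preference=OptC: 17 + 3 + 10 = 30.
P(AgeGroup=45-59 | Preference=OptC) = 3/30 = 0.10000.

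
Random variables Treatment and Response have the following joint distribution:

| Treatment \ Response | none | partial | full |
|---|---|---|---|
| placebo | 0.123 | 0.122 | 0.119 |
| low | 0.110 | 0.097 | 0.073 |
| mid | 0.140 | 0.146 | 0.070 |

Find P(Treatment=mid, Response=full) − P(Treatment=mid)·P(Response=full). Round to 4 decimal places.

P(Treatment=mid) = 0.140 + 0.146 + 0.070 = 0.356.
P(Response=full) = 0.119 + 0.073 + 0.070 = 0.262.
P(Treatment=mid, Response=full) − P(Treatment=mid)P(Response=full) = 0.070 − 0.356×0.262 = -0.0233.

-0.0233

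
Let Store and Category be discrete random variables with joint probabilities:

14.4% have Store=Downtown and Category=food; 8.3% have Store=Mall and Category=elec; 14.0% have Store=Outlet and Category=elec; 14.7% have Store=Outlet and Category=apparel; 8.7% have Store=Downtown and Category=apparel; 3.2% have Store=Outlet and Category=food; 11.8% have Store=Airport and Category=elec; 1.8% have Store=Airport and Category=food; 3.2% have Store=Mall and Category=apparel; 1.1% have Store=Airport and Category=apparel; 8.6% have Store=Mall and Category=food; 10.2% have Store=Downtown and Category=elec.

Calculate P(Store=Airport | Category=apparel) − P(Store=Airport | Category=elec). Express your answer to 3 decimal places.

-0.227

P(Category=apparel) = 0.087 + 0.032 + 0.011 + 0.147 = 0.277; P(Store=Airport | Category=apparel) = 0.011/0.277 = 0.0397.
P(Category=elec) = 0.102 + 0.083 + 0.118 + 0.140 = 0.443; P(Store=Airport | Category=elec) = 0.118/0.443 = 0.2664.
Difference = -0.227.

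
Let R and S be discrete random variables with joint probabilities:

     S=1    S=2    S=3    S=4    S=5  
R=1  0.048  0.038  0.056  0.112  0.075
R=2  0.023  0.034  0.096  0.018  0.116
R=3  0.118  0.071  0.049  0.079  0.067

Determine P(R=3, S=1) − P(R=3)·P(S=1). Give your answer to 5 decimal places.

P(R=3) = 0.118 + 0.071 + 0.049 + 0.079 + 0.067 = 0.384.
P(S=1) = 0.048 + 0.023 + 0.118 = 0.189.
P(R=3, S=1) − P(R=3)P(S=1) = 0.118 − 0.384×0.189 = 0.04542.

0.04542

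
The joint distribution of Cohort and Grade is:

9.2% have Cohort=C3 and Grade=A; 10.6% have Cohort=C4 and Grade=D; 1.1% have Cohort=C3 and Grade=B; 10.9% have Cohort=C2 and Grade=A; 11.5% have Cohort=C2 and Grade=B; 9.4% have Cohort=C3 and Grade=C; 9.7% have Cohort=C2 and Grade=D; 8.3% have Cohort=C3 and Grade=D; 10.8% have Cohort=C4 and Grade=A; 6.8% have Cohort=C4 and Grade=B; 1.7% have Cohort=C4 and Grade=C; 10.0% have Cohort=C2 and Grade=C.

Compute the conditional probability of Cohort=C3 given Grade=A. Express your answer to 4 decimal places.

P(Grade=A) = 0.109 + 0.092 + 0.108 = 0.309.
P(Cohort=C3 | Grade=A) = 0.092/0.309 = 0.2977.

0.2977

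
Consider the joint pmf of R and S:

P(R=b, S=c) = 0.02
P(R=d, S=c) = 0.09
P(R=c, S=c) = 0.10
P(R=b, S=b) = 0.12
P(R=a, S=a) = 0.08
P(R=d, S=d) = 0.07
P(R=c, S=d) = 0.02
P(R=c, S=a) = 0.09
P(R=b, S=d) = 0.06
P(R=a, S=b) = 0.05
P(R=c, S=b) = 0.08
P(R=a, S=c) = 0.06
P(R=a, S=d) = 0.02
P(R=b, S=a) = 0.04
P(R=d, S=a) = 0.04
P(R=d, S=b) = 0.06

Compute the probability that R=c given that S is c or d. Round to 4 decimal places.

0.2727

P(S=c) = 0.06 + 0.02 + 0.10 + 0.09 = 0.27.
P(S=d) = 0.02 + 0.06 + 0.02 + 0.07 = 0.17.
P(S ∈ {c, d}) = 0.27 + 0.17 = 0.44; P(R=c, S ∈ {c, d}) = 0.10 + 0.02 = 0.12.
P(R=c | S ∈ {c, d}) = 0.12/0.44 = 0.2727.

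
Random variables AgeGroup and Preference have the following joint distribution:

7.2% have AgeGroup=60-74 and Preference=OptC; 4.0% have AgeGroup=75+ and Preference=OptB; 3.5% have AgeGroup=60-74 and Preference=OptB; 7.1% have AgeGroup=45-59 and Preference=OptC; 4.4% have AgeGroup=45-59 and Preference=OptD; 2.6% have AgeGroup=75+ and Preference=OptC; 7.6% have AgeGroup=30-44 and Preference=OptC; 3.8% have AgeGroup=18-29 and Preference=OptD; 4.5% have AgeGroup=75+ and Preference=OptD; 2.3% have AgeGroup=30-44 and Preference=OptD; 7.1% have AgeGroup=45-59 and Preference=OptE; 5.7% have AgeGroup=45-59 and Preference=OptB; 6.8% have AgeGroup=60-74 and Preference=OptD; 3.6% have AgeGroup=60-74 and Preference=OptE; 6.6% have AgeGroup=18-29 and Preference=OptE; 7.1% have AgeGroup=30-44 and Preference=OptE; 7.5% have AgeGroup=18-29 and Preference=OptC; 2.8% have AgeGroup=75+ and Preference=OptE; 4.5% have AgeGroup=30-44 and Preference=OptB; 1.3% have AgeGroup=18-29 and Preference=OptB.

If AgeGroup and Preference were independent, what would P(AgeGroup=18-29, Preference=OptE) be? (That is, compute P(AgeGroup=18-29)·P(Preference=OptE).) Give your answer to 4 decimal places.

0.0522

P(AgeGroup=18-29) = 0.013 + 0.075 + 0.038 + 0.066 = 0.192.
P(Preference=OptE) = 0.066 + 0.071 + 0.071 + 0.036 + 0.028 = 0.272.
Product: 0.192 × 0.272 = 0.0522.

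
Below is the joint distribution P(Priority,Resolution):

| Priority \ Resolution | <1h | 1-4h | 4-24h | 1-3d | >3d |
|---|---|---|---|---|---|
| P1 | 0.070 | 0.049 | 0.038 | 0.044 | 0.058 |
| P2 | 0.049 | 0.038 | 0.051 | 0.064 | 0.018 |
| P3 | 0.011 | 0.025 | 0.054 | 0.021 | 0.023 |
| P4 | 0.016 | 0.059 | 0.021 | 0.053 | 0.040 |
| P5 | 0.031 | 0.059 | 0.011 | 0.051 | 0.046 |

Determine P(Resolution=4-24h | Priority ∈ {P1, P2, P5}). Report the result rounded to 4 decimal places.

P(Priority=P1) = 0.070 + 0.049 + 0.038 + 0.044 + 0.058 = 0.259.
P(Priority=P2) = 0.049 + 0.038 + 0.051 + 0.064 + 0.018 = 0.220.
P(Priority=P5) = 0.031 + 0.059 + 0.011 + 0.051 + 0.046 = 0.198.
P(Priority ∈ {P1, P2, P5}) = 0.259 + 0.220 + 0.198 = 0.677; P(Resolution=4-24h, Priority ∈ {P1, P2, P5}) = 0.038 + 0.051 + 0.011 = 0.100.
P(Resolution=4-24h | Priority ∈ {P1, P2, P5}) = 0.100/0.677 = 0.1477.

0.1477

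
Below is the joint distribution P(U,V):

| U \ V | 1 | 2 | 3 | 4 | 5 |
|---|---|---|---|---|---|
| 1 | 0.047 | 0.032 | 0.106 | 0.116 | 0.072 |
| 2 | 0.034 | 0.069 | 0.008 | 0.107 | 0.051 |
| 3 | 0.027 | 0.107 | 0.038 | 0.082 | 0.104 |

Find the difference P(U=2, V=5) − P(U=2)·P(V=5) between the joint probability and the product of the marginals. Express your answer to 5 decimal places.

P(U=2) = 0.034 + 0.069 + 0.008 + 0.107 + 0.051 = 0.269.
P(V=5) = 0.072 + 0.051 + 0.104 = 0.227.
P(U=2, V=5) − P(U=2)P(V=5) = 0.051 − 0.269×0.227 = -0.01006.

-0.01006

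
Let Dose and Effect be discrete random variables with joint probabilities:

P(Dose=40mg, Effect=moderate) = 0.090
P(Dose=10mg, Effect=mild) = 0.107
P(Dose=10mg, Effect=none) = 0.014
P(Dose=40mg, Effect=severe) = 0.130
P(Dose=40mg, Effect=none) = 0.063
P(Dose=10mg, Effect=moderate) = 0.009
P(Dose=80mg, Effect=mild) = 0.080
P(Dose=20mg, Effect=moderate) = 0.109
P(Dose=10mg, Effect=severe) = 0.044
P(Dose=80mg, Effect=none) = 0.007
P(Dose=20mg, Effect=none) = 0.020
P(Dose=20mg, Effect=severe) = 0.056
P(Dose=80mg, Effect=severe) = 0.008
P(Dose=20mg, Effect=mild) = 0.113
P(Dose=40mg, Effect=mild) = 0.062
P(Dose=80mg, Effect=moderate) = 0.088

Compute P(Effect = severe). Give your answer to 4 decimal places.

P(Effect=severe) = 0.044 + 0.056 + 0.130 + 0.008 = 0.238.

0.2380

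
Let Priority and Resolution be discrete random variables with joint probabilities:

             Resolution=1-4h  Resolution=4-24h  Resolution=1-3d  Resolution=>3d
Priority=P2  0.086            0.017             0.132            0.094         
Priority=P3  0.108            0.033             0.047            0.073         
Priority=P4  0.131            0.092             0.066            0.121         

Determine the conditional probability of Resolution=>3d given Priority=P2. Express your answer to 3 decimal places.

0.286

P(Priority=P2) = 0.086 + 0.017 + 0.132 + 0.094 = 0.329.
P(Resolution=>3d | Priority=P2) = 0.094/0.329 = 0.286.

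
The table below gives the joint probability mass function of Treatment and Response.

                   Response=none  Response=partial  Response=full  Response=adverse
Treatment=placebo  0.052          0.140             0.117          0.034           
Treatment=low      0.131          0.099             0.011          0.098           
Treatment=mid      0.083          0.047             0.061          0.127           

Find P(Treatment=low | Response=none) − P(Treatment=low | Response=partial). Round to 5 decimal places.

P(Response=none) = 0.052 + 0.131 + 0.083 = 0.266; P(Treatment=low | Response=none) = 0.131/0.266 = 0.492481.
P(Response=partial) = 0.140 + 0.099 + 0.047 = 0.286; P(Treatment=low | Response=partial) = 0.099/0.286 = 0.346154.
Difference = 0.14633.

0.14633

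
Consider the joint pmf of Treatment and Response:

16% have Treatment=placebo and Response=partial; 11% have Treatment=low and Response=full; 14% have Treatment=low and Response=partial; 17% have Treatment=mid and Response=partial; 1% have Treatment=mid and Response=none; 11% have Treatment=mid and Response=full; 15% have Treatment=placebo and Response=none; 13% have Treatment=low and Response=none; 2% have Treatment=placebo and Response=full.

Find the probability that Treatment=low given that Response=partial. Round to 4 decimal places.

P(Response=partial) = 0.16 + 0.14 + 0.17 = 0.47.
P(Treatment=low | Response=partial) = 0.14/0.47 = 0.2979.

0.2979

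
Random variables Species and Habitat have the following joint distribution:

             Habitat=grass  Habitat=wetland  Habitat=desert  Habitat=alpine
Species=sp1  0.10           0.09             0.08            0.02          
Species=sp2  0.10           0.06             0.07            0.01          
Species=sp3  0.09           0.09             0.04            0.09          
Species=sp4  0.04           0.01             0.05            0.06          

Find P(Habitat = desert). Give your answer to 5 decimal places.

P(Habitat=desert) = 0.08 + 0.07 + 0.04 + 0.05 = 0.24.

0.24000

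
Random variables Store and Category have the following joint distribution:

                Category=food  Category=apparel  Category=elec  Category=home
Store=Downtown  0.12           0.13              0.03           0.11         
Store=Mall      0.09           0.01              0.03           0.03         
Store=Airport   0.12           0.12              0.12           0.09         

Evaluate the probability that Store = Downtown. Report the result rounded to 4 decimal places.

0.3900

P(Store=Downtown) = 0.12 + 0.13 + 0.03 + 0.11 = 0.39.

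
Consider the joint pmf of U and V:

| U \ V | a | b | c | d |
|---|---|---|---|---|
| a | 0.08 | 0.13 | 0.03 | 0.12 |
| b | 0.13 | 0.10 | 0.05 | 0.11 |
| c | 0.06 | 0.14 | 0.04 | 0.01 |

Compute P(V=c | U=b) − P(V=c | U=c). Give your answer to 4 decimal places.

P(U=b) = 0.13 + 0.10 + 0.05 + 0.11 = 0.39; P(V=c | U=b) = 0.05/0.39 = 0.12821.
P(U=c) = 0.06 + 0.14 + 0.04 + 0.01 = 0.25; P(V=c | U=c) = 0.04/0.25 = 0.16000.
Difference = -0.0318.

-0.0318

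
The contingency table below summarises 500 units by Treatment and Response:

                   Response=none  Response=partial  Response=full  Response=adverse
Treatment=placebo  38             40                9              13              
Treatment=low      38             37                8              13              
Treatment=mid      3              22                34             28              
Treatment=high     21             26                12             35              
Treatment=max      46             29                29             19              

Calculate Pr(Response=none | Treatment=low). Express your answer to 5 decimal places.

Total with Treatment=low: 38 + 37 + 8 + 13 = 96.
P(Response=none | Treatment=low) = 38/96 = 0.39583.

0.39583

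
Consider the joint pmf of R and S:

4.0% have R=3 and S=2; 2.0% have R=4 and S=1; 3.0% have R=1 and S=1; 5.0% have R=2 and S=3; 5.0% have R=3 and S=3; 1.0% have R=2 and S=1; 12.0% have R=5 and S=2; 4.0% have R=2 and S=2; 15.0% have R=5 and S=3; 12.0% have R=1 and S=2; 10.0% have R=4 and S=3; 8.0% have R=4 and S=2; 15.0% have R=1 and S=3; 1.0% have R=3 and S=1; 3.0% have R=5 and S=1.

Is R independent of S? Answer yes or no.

yes

Every cell satisfies P(R,S) = P(R)·P(S). For instance P(R=4) = 0.200, P(S=3) = 0.500, and 0.200×0.500 = 0.100 matches the joint entry. So R and S are independent.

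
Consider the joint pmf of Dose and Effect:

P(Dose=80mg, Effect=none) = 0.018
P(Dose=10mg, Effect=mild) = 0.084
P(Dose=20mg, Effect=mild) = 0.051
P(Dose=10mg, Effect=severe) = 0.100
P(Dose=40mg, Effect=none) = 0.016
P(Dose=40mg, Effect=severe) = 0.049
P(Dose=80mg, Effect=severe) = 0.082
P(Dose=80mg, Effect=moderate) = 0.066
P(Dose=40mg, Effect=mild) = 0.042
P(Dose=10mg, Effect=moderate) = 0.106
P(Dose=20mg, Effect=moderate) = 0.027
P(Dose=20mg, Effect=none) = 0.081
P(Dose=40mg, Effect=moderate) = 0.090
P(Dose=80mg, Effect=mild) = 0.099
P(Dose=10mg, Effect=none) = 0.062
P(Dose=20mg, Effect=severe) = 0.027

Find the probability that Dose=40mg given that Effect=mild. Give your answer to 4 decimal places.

0.1522

P(Effect=mild) = 0.084 + 0.051 + 0.042 + 0.099 = 0.276.
P(Dose=40mg | Effect=mild) = 0.042/0.276 = 0.1522.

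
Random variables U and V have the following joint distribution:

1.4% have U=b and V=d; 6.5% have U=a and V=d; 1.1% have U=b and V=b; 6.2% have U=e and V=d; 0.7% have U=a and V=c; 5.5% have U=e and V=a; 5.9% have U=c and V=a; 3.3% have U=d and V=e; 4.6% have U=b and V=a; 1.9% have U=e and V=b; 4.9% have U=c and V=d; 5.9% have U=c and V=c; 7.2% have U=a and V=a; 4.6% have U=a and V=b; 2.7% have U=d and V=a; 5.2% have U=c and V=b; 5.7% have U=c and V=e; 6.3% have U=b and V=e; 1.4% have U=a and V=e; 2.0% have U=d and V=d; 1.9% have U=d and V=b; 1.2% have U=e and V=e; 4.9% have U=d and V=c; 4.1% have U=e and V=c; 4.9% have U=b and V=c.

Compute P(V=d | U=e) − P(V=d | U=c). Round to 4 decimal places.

0.1505

P(U=e) = 0.055 + 0.019 + 0.041 + 0.062 + 0.012 = 0.189; P(V=d | U=e) = 0.062/0.189 = 0.32804.
P(U=c) = 0.059 + 0.052 + 0.059 + 0.049 + 0.057 = 0.276; P(V=d | U=c) = 0.049/0.276 = 0.17754.
Difference = 0.1505.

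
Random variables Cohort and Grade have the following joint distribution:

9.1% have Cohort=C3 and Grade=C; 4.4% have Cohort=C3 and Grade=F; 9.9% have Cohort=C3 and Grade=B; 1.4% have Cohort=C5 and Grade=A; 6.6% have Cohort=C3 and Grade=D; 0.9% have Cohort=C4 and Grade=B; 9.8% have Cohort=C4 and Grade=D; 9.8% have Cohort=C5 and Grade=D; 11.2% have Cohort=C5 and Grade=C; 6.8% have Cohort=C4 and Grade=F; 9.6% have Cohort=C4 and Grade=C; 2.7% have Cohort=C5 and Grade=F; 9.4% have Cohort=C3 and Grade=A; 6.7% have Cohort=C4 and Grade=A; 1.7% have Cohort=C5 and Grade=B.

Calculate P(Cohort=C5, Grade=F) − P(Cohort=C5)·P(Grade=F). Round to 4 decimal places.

P(Cohort=C5) = 0.014 + 0.017 + 0.112 + 0.098 + 0.027 = 0.268.
P(Grade=F) = 0.044 + 0.068 + 0.027 = 0.139.
P(Cohort=C5, Grade=F) − P(Cohort=C5)P(Grade=F) = 0.027 − 0.268×0.139 = -0.0103.

-0.0103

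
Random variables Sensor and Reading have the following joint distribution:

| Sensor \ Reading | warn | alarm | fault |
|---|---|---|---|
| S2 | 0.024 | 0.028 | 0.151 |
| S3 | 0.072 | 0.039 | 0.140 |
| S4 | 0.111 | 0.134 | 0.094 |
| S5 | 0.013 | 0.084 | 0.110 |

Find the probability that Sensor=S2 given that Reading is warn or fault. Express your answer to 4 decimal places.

0.2448

P(Reading=warn) = 0.024 + 0.072 + 0.111 + 0.013 = 0.220.
P(Reading=fault) = 0.151 + 0.140 + 0.094 + 0.110 = 0.495.
P(Reading ∈ {warn, fault}) = 0.220 + 0.495 = 0.715; P(Sensor=S2, Reading ∈ {warn, fault}) = 0.024 + 0.151 = 0.175.
P(Sensor=S2 | Reading ∈ {warn, fault}) = 0.175/0.715 = 0.2448.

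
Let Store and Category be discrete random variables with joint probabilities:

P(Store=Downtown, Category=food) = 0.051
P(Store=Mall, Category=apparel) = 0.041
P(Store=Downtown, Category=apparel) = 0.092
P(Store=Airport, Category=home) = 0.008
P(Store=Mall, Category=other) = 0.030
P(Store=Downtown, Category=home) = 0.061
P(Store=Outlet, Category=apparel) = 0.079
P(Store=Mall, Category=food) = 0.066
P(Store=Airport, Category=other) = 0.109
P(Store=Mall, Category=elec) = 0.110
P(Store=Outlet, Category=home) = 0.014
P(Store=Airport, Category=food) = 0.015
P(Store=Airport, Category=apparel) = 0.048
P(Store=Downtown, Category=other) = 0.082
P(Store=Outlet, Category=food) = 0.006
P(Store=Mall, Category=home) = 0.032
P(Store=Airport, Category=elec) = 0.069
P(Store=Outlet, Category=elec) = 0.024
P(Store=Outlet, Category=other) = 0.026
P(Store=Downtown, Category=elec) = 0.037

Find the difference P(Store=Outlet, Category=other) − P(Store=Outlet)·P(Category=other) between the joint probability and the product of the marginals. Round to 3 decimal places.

P(Store=Outlet) = 0.006 + 0.079 + 0.024 + 0.014 + 0.026 = 0.149.
P(Category=other) = 0.082 + 0.030 + 0.109 + 0.026 = 0.247.
P(Store=Outlet, Category=other) − P(Store=Outlet)P(Category=other) = 0.026 − 0.149×0.247 = -0.011.

-0.011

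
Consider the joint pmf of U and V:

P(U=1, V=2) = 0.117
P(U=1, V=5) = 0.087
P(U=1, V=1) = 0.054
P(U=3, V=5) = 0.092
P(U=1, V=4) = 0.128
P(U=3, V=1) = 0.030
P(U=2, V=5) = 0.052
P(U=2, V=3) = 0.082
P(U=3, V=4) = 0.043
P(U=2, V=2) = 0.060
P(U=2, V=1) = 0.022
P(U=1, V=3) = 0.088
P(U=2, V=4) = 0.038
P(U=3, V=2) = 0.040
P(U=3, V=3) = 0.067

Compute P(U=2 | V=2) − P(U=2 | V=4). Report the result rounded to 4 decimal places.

P(V=2) = 0.117 + 0.060 + 0.040 = 0.217; P(U=2 | V=2) = 0.060/0.217 = 0.27650.
P(V=4) = 0.128 + 0.038 + 0.043 = 0.209; P(U=2 | V=4) = 0.038/0.209 = 0.18182.
Difference = 0.0947.

0.0947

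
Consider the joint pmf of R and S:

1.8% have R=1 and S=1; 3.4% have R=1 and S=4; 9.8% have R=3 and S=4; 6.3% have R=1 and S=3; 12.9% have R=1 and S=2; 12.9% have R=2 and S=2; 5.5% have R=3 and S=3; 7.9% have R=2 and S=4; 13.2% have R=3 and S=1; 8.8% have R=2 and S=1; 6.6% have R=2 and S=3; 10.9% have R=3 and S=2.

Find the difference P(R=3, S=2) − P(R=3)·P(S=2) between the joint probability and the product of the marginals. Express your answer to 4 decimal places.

-0.0356

P(R=3) = 0.132 + 0.109 + 0.055 + 0.098 = 0.394.
P(S=2) = 0.129 + 0.129 + 0.109 = 0.367.
P(R=3, S=2) − P(R=3)P(S=2) = 0.109 − 0.394×0.367 = -0.0356.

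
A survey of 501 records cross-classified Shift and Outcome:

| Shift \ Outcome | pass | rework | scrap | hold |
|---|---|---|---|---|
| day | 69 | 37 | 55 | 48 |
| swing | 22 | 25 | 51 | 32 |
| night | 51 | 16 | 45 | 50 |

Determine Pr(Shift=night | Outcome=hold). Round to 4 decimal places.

Total with Outcome=hold: 48 + 32 + 50 = 130.
P(Shift=night | Outcome=hold) = 50/130 = 0.3846.

0.3846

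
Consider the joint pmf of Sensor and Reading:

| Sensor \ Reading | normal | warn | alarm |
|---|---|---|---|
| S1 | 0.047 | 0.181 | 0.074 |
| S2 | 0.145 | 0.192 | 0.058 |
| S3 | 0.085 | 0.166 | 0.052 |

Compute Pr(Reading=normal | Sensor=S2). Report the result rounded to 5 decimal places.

P(Sensor=S2) = 0.145 + 0.192 + 0.058 = 0.395.
P(Reading=normal | Sensor=S2) = 0.145/0.395 = 0.36709.

0.36709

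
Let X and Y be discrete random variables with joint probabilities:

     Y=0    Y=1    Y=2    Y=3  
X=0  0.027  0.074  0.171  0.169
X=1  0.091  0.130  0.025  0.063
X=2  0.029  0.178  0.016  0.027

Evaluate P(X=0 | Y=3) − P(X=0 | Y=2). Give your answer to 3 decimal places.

P(Y=3) = 0.169 + 0.063 + 0.027 = 0.259; P(X=0 | Y=3) = 0.169/0.259 = 0.6525.
P(Y=2) = 0.171 + 0.025 + 0.016 = 0.212; P(X=0 | Y=2) = 0.171/0.212 = 0.8066.
Difference = -0.154.

-0.154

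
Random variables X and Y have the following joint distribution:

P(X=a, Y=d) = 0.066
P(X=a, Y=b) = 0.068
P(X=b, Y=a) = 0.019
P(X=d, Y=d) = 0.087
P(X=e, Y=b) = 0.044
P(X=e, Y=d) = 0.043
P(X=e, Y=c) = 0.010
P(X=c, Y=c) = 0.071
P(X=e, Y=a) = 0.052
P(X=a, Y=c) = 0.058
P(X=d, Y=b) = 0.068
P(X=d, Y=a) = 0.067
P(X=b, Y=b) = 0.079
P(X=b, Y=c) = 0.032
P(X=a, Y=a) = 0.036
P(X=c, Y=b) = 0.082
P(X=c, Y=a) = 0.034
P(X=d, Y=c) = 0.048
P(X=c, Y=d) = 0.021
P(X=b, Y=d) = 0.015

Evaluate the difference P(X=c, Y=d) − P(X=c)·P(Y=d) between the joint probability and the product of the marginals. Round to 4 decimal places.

-0.0273

P(X=c) = 0.034 + 0.082 + 0.071 + 0.021 = 0.208.
P(Y=d) = 0.066 + 0.015 + 0.021 + 0.087 + 0.043 = 0.232.
P(X=c, Y=d) − P(X=c)P(Y=d) = 0.021 − 0.208×0.232 = -0.0273.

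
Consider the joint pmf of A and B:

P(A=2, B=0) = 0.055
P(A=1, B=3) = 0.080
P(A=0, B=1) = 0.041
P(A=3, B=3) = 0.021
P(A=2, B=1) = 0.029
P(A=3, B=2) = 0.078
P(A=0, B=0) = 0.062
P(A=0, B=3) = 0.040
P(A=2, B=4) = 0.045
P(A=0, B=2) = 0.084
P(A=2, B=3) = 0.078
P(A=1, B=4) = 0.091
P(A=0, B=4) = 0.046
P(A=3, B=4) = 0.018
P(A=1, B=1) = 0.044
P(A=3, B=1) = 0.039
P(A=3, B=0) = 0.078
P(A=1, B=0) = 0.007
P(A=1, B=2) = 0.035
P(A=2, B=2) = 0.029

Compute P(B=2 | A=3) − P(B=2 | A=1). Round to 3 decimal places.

P(A=3) = 0.078 + 0.039 + 0.078 + 0.021 + 0.018 = 0.234; P(B=2 | A=3) = 0.078/0.234 = 0.3333.
P(A=1) = 0.007 + 0.044 + 0.035 + 0.080 + 0.091 = 0.257; P(B=2 | A=1) = 0.035/0.257 = 0.1362.
Difference = 0.197.

0.197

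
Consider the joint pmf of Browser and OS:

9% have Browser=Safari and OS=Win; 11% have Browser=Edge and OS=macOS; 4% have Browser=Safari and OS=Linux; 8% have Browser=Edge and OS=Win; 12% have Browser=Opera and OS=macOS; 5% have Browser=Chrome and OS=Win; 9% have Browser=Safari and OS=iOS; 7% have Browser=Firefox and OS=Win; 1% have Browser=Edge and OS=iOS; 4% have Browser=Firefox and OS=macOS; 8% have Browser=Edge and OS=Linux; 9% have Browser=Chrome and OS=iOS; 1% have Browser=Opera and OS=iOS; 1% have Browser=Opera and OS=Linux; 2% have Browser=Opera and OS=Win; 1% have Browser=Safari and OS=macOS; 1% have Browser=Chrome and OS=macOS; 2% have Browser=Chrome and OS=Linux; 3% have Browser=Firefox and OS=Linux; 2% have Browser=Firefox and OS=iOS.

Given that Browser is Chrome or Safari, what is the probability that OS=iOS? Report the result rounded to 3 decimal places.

P(Browser=Chrome) = 0.05 + 0.01 + 0.02 + 0.09 = 0.17.
P(Browser=Safari) = 0.09 + 0.01 + 0.04 + 0.09 = 0.23.
P(Browser ∈ {Chrome, Safari}) = 0.17 + 0.23 = 0.40; P(OS=iOS, Browser ∈ {Chrome, Safari}) = 0.09 + 0.09 = 0.18.
P(OS=iOS | Browser ∈ {Chrome, Safari}) = 0.18/0.40 = 0.450.

0.450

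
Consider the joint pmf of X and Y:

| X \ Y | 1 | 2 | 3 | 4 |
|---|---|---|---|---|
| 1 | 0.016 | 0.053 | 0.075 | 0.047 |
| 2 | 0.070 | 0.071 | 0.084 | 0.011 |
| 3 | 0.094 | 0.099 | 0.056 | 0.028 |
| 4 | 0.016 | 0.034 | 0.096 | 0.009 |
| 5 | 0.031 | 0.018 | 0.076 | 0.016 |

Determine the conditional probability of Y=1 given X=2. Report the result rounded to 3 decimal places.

P(X=2) = 0.070 + 0.071 + 0.084 + 0.011 = 0.236.
P(Y=1 | X=2) = 0.070/0.236 = 0.297.

0.297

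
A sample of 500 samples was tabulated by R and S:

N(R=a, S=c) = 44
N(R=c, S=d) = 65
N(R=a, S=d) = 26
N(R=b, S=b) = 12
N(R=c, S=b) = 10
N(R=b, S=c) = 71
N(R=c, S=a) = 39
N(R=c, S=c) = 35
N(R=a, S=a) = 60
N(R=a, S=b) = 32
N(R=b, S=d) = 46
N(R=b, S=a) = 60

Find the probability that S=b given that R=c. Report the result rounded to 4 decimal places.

Total with R=c: 39 + 10 + 35 + 65 = 149.
P(S=b | R=c) = 10/149 = 0.0671.

0.0671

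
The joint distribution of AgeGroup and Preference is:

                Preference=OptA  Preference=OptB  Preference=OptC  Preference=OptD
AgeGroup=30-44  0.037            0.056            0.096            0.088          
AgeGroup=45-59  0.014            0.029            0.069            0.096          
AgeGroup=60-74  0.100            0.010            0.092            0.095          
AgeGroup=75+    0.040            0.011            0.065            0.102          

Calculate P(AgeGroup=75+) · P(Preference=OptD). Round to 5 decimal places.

P(AgeGroup=75+) = 0.040 + 0.011 + 0.065 + 0.102 = 0.218.
P(Preference=OptD) = 0.088 + 0.096 + 0.095 + 0.102 = 0.381.
Product: 0.218 × 0.381 = 0.08306.

0.08306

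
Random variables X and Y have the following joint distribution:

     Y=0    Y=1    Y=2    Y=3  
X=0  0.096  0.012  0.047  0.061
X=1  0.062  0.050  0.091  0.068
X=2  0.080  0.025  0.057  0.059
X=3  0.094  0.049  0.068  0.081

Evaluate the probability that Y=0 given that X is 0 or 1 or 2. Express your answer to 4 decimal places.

0.3362

P(X=0) = 0.096 + 0.012 + 0.047 + 0.061 = 0.216.
P(X=1) = 0.062 + 0.050 + 0.091 + 0.068 = 0.271.
P(X=2) = 0.080 + 0.025 + 0.057 + 0.059 = 0.221.
P(X ∈ {0, 1, 2}) = 0.216 + 0.271 + 0.221 = 0.708; P(Y=0, X ∈ {0, 1, 2}) = 0.096 + 0.062 + 0.080 = 0.238.
P(Y=0 | X ∈ {0, 1, 2}) = 0.238/0.708 = 0.3362.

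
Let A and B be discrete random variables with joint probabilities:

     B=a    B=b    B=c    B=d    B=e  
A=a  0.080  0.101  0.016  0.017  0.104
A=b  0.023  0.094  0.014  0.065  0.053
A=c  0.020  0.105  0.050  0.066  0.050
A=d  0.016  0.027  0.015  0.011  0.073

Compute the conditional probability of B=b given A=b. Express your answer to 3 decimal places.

P(A=b) = 0.023 + 0.094 + 0.014 + 0.065 + 0.053 = 0.249.
P(B=b | A=b) = 0.094/0.249 = 0.378.

0.378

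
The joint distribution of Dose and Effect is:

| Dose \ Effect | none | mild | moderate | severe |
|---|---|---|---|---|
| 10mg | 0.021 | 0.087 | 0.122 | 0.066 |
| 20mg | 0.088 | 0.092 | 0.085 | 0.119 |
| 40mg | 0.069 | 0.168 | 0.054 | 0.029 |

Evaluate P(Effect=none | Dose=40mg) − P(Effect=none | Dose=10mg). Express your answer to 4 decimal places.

P(Dose=40mg) = 0.069 + 0.168 + 0.054 + 0.029 = 0.320; P(Effect=none | Dose=40mg) = 0.069/0.320 = 0.21563.
P(Dose=10mg) = 0.021 + 0.087 + 0.122 + 0.066 = 0.296; P(Effect=none | Dose=10mg) = 0.021/0.296 = 0.07095.
Difference = 0.1447.

0.1447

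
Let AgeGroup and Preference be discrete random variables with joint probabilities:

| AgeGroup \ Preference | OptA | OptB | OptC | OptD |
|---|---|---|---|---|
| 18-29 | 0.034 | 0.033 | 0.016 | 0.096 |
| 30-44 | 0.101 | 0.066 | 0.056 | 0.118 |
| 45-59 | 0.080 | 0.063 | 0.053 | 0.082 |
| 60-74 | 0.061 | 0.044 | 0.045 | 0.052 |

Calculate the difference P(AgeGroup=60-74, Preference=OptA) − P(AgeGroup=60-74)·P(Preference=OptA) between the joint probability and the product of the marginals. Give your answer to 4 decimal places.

P(AgeGroup=60-74) = 0.061 + 0.044 + 0.045 + 0.052 = 0.202.
P(Preference=OptA) = 0.034 + 0.101 + 0.080 + 0.061 = 0.276.
P(AgeGroup=60-74, Preference=OptA) − P(AgeGroup=60-74)P(Preference=OptA) = 0.061 − 0.202×0.276 = 0.0052.

0.0052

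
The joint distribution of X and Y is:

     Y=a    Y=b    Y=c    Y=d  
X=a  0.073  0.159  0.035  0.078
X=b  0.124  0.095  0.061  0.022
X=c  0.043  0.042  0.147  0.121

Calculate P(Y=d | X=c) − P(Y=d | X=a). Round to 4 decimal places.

0.1167

P(X=c) = 0.043 + 0.042 + 0.147 + 0.121 = 0.353; P(Y=d | X=c) = 0.121/0.353 = 0.34278.
P(X=a) = 0.073 + 0.159 + 0.035 + 0.078 = 0.345; P(Y=d | X=a) = 0.078/0.345 = 0.22609.
Difference = 0.1167.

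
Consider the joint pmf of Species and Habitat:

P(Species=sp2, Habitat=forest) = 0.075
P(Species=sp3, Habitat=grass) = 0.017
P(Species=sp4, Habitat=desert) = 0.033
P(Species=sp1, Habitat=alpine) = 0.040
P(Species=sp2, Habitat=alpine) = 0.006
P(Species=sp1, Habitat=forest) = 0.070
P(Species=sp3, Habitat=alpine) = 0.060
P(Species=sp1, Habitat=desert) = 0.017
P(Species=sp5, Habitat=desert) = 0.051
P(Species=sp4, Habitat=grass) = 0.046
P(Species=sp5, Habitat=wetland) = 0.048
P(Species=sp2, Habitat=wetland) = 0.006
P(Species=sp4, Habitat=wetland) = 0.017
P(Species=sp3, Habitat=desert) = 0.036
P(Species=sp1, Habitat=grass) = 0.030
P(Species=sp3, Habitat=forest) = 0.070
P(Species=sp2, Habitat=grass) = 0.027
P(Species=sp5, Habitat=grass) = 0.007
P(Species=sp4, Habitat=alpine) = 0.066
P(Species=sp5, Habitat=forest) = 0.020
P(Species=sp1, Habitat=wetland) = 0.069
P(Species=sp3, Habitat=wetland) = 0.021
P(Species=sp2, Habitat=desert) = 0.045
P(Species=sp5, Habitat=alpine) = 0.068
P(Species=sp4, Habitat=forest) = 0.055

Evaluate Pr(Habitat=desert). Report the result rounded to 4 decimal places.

0.1820

P(Habitat=desert) = 0.017 + 0.045 + 0.036 + 0.033 + 0.051 = 0.182.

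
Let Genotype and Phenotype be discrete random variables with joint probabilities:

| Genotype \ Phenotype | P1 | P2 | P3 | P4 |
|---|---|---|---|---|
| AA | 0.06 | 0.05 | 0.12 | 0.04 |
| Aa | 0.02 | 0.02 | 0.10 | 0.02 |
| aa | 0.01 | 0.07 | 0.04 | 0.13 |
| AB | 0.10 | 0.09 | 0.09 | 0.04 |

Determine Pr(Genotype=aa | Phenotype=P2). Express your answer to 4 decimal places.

P(Phenotype=P2) = 0.05 + 0.02 + 0.07 + 0.09 = 0.23.
P(Genotype=aa | Phenotype=P2) = 0.07/0.23 = 0.3043.

0.3043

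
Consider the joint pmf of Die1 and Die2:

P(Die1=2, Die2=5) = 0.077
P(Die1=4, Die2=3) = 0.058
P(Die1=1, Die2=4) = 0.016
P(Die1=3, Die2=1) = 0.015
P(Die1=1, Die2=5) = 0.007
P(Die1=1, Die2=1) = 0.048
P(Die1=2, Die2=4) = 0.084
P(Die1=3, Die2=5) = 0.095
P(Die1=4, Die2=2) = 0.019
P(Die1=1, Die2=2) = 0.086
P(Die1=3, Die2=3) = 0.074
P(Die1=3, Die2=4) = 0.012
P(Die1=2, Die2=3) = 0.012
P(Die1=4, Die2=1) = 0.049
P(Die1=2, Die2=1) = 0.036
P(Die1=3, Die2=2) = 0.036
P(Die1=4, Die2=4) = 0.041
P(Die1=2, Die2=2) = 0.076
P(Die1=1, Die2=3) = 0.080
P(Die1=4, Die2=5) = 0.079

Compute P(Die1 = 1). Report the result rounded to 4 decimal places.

P(Die1=1) = 0.048 + 0.086 + 0.080 + 0.016 + 0.007 = 0.237.

0.2370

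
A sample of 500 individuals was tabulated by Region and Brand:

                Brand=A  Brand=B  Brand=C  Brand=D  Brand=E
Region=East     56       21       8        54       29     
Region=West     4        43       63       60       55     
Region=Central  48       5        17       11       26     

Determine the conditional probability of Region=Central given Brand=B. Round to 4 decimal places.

Total with Brand=B: 21 + 43 + 5 = 69.
P(Region=Central | Brand=B) = 5/69 = 0.0725.

0.0725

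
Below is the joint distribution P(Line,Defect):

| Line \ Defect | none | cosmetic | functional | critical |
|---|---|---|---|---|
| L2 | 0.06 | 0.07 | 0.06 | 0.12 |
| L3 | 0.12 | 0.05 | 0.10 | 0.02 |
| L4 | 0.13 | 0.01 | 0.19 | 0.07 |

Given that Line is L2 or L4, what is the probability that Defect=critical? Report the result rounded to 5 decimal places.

P(Line=L2) = 0.06 + 0.07 + 0.06 + 0.12 = 0.31.
P(Line=L4) = 0.13 + 0.01 + 0.19 + 0.07 = 0.40.
P(Line ∈ {L2, L4}) = 0.31 + 0.40 = 0.71; P(Defect=critical, Line ∈ {L2, L4}) = 0.12 + 0.07 = 0.19.
P(Defect=critical | Line ∈ {L2, L4}) = 0.19/0.71 = 0.26761.

0.26761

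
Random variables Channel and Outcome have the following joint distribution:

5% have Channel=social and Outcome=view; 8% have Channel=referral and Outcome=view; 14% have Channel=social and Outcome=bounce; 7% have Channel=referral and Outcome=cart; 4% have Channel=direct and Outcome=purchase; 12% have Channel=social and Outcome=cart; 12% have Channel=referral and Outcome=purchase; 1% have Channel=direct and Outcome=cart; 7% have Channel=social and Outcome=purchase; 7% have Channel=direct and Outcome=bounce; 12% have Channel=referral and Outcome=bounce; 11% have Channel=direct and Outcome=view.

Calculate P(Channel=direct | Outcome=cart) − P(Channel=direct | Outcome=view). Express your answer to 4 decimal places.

P(Outcome=cart) = 0.12 + 0.01 + 0.07 = 0.20; P(Channel=direct | Outcome=cart) = 0.01/0.20 = 0.05000.
P(Outcome=view) = 0.05 + 0.11 + 0.08 = 0.24; P(Channel=direct | Outcome=view) = 0.11/0.24 = 0.45833.
Difference = -0.4083.

-0.4083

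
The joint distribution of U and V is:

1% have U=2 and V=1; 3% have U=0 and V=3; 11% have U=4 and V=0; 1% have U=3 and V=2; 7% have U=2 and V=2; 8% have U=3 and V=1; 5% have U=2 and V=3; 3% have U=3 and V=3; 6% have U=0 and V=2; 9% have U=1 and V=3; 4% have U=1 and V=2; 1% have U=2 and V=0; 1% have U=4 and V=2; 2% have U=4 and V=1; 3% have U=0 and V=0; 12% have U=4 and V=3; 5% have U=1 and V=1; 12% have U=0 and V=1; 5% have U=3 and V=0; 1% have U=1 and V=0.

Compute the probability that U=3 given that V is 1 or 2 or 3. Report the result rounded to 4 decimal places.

P(V=1) = 0.12 + 0.05 + 0.01 + 0.08 + 0.02 = 0.28.
P(V=2) = 0.06 + 0.04 + 0.07 + 0.01 + 0.01 = 0.19.
P(V=3) = 0.03 + 0.09 + 0.05 + 0.03 + 0.12 = 0.32.
P(V ∈ {1, 2, 3}) = 0.28 + 0.19 + 0.32 = 0.79; P(U=3, V ∈ {1, 2, 3}) = 0.08 + 0.01 + 0.03 = 0.12.
P(U=3 | V ∈ {1, 2, 3}) = 0.12/0.79 = 0.1519.

0.1519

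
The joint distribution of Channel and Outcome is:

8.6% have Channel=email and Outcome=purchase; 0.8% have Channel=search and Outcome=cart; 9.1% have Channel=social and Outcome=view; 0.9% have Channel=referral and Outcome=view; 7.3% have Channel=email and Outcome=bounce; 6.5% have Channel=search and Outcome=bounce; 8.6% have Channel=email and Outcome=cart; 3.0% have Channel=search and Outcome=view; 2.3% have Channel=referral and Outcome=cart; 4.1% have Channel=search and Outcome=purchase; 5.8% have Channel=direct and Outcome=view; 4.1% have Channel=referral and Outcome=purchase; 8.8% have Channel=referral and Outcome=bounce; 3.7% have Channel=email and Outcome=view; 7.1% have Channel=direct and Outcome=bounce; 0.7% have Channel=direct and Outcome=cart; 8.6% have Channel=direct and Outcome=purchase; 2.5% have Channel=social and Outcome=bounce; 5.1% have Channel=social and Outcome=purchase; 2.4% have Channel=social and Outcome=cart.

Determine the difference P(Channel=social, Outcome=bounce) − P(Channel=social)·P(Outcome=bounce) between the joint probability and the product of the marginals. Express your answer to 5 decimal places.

P(Channel=social) = 0.025 + 0.091 + 0.024 + 0.051 = 0.191.
P(Outcome=bounce) = 0.073 + 0.065 + 0.025 + 0.071 + 0.088 = 0.322.
P(Channel=social, Outcome=bounce) − P(Channel=social)P(Outcome=bounce) = 0.025 − 0.191×0.322 = -0.03650.

-0.03650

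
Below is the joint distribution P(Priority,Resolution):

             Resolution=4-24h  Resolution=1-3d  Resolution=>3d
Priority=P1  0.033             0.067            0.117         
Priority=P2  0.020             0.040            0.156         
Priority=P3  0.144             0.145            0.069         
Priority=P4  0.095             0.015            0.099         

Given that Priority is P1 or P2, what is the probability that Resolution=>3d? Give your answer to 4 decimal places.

0.6305

P(Priority=P1) = 0.033 + 0.067 + 0.117 = 0.217.
P(Priority=P2) = 0.020 + 0.040 + 0.156 = 0.216.
P(Priority ∈ {P1, P2}) = 0.217 + 0.216 = 0.433; P(Resolution=>3d, Priority ∈ {P1, P2}) = 0.117 + 0.156 = 0.273.
P(Resolution=>3d | Priority ∈ {P1, P2}) = 0.273/0.433 = 0.6305.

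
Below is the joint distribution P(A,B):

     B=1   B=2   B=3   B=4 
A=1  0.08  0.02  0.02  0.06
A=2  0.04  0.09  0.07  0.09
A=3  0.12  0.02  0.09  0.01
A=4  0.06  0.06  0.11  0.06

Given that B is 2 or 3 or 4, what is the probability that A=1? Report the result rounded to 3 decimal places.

P(B=2) = 0.02 + 0.09 + 0.02 + 0.06 = 0.19.
P(B=3) = 0.02 + 0.07 + 0.09 + 0.11 = 0.29.
P(B=4) = 0.06 + 0.09 + 0.01 + 0.06 = 0.22.
P(B ∈ {2, 3, 4}) = 0.19 + 0.29 + 0.22 = 0.70; P(A=1, B ∈ {2, 3, 4}) = 0.02 + 0.02 + 0.06 = 0.10.
P(A=1 | B ∈ {2, 3, 4}) = 0.10/0.70 = 0.143.

0.143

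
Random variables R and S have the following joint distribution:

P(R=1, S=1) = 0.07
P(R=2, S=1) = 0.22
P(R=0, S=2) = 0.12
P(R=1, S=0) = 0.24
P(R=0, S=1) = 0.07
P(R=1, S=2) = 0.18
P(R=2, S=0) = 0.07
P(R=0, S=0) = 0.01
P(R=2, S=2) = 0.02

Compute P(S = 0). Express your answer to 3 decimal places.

0.320

P(S=0) = 0.01 + 0.24 + 0.07 = 0.32.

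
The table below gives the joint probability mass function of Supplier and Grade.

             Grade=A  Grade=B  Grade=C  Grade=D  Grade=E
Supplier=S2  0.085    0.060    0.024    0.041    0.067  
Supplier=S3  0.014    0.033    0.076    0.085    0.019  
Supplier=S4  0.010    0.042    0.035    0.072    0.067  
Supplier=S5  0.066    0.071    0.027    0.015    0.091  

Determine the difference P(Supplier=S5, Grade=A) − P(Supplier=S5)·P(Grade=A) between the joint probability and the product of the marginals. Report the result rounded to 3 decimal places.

0.019

P(Supplier=S5) = 0.066 + 0.071 + 0.027 + 0.015 + 0.091 = 0.270.
P(Grade=A) = 0.085 + 0.014 + 0.010 + 0.066 = 0.175.
P(Supplier=S5, Grade=A) − P(Supplier=S5)P(Grade=A) = 0.066 − 0.270×0.175 = 0.019.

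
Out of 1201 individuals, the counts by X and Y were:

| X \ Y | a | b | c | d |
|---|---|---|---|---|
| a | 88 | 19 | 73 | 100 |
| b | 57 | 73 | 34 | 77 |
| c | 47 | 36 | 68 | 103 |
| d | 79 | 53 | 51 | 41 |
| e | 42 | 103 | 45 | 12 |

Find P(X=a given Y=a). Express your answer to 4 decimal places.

Total with Y=a: 88 + 57 + 47 + 79 + 42 = 313.
P(X=a | Y=a) = 88/313 = 0.2812.

0.2812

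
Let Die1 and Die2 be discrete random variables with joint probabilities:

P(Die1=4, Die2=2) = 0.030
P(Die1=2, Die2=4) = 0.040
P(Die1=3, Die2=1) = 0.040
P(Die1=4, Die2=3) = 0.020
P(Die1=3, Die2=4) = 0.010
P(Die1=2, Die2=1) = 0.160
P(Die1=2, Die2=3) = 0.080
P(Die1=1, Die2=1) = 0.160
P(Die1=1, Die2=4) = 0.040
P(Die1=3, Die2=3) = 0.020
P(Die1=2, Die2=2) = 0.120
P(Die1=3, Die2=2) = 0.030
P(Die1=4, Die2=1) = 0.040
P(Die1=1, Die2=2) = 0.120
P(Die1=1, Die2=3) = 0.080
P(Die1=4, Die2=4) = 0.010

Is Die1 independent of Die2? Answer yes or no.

yes

Every cell satisfies P(Die1,Die2) = P(Die1)·P(Die2). For instance P(Die1=3) = 0.100, P(Die2=1) = 0.400, and 0.100×0.400 = 0.040 matches the joint entry. So Die1 and Die2 are independent.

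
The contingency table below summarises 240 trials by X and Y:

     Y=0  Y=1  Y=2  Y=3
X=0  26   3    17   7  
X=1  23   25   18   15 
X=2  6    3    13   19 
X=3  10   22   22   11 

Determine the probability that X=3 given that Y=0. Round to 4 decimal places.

0.1538

Total with Y=0: 26 + 23 + 6 + 10 = 65.
P(X=3 | Y=0) = 10/65 = 0.1538.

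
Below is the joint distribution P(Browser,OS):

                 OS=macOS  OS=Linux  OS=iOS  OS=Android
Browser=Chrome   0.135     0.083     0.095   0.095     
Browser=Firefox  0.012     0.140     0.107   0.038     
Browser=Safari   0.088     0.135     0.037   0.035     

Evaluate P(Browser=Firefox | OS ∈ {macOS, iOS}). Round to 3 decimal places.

0.251

P(OS=macOS) = 0.135 + 0.012 + 0.088 = 0.235.
P(OS=iOS) = 0.095 + 0.107 + 0.037 = 0.239.
P(OS ∈ {macOS, iOS}) = 0.235 + 0.239 = 0.474; P(Browser=Firefox, OS ∈ {macOS, iOS}) = 0.012 + 0.107 = 0.119.
P(Browser=Firefox | OS ∈ {macOS, iOS}) = 0.119/0.474 = 0.251.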